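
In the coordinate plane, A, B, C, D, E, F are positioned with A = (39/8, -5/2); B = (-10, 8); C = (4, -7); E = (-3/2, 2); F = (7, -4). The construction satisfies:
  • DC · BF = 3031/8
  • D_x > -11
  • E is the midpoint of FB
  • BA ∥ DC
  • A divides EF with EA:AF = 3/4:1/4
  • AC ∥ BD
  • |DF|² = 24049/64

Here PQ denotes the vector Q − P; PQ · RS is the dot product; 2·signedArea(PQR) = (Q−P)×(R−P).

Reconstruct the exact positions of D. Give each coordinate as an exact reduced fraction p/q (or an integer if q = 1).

D = (-87/8, 7/2)

1. D_x = -87/8  [BA ∥ DC ∩ AC ∥ BD]
2. D_y = 7/2  [BA ∥ DC ∩ AC ∥ BD]
   → D = (-87/8, 7/2)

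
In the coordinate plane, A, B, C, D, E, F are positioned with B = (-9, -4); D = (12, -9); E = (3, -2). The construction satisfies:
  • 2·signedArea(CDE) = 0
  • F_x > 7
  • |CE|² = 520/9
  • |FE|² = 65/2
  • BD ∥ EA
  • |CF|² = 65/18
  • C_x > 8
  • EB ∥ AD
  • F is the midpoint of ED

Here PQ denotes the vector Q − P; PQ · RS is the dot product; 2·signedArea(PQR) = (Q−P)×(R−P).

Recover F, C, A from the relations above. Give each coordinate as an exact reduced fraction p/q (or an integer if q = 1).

1. F_x = 15/2  [F is the midpoint of ED]
2. F_y = -11/2  [F is the midpoint of ED]
   → F = (15/2, -11/2)
3. C_x = 9  [line -7·x + -9·y + 3 = 0 ∩ |CE|² = 520/9]
4. C_y = -20/3  [line -7·x + -9·y + 3 = 0 ∩ |CE|² = 520/9]
   → C = (9, -20/3)
5. A_x = 24  [EB ∥ AD ∩ BD ∥ EA]
6. A_y = -7  [EB ∥ AD ∩ BD ∥ EA]
   → A = (24, -7)

A = (24, -7)
C = (9, -20/3)
F = (15/2, -11/2)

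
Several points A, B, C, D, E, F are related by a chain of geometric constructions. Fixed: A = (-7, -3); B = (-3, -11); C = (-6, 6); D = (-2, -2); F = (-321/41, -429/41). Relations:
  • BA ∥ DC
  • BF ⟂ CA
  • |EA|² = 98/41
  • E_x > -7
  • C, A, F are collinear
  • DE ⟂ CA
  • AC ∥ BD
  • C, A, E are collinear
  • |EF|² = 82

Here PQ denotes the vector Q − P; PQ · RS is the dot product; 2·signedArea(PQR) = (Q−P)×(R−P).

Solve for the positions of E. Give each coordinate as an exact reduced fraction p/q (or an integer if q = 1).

1. E_x = -280/41  [C, A, E are collinear ∩ DE ⟂ CA]
2. E_y = -60/41  [C, A, E are collinear ∩ DE ⟂ CA]
   → E = (-280/41, -60/41)

E = (-280/41, -60/41)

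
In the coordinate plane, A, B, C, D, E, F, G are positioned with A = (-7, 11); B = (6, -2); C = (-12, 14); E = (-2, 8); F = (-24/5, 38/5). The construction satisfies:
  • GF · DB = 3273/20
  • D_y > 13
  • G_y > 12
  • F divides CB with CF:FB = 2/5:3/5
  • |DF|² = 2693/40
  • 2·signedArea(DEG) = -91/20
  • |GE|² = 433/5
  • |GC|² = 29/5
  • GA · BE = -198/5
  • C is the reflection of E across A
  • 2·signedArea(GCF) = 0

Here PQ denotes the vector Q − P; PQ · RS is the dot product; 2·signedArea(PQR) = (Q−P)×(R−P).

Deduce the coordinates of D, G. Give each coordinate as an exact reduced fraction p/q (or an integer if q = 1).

D = (-43/4, 53/4)
G = (-51/5, 62/5)

1. G_x = -51/5  [2·signedArea(GCF) = 0 ∩ GA · BE = -198/5]
2. G_y = 62/5  [2·signedArea(GCF) = 0 ∩ GA · BE = -198/5]
   → G = (-51/5, 62/5)
3. D_x = -43/4  [2·signedArea(DEG) = -91/20 ∩ GF · DB = 3273/20]
4. D_y = 53/4  [2·signedArea(DEG) = -91/20 ∩ GF · DB = 3273/20]
   → D = (-43/4, 53/4)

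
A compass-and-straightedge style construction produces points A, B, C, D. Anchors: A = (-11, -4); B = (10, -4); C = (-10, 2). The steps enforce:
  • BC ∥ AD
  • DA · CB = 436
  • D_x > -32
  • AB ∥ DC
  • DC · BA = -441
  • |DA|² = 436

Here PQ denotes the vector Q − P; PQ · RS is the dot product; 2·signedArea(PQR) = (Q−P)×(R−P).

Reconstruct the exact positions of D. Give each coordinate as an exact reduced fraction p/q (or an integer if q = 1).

1. D_x = -31  [AB ∥ DC ∩ BC ∥ AD]
2. D_y = 2  [AB ∥ DC ∩ BC ∥ AD]
   → D = (-31, 2)

D = (-31, 2)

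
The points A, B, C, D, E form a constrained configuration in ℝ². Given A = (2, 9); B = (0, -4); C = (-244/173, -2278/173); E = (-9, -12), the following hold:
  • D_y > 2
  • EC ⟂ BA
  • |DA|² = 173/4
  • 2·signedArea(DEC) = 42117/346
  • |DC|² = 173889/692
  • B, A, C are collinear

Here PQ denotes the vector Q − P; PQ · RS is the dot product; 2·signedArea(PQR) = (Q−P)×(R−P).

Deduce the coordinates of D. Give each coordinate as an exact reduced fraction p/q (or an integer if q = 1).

1. D_x = 1  [line 202/173·x + 1313/173·y + -6969/346 = 0 ∩ |DA|² = 173/4]
2. D_y = 5/2  [line 202/173·x + 1313/173·y + -6969/346 = 0 ∩ |DA|² = 173/4]
   → D = (1, 5/2)

D = (1, 5/2)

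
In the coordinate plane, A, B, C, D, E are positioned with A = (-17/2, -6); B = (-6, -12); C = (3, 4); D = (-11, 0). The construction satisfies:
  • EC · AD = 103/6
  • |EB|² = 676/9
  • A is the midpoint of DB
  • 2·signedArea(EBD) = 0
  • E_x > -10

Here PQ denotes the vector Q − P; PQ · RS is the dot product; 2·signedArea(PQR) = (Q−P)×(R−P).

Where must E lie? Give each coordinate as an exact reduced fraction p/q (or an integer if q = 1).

E = (-28/3, -4)

1. E_x = -28/3  [2·signedArea(EBD) = 0 ∩ EC · AD = 103/6]
2. E_y = -4  [2·signedArea(EBD) = 0 ∩ EC · AD = 103/6]
   → E = (-28/3, -4)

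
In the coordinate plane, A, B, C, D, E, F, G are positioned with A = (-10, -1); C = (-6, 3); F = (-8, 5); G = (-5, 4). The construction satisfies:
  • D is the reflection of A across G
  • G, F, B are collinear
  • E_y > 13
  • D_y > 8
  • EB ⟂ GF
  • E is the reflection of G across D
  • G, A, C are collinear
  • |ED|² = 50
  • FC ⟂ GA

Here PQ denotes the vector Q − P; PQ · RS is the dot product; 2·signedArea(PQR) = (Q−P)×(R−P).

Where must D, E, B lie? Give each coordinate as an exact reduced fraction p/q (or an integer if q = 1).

1. D_x = 0  [D is the reflection of A across G]
2. D_y = 9  [D is the reflection of A across G]
   → D = (0, 9)
3. E_x = 5  [E is the reflection of G across D]
4. E_y = 14  [E is the reflection of G across D]
   → E = (5, 14)
5. B_x = 1  [G, F, B are collinear ∩ EB ⟂ GF]
6. B_y = 2  [G, F, B are collinear ∩ EB ⟂ GF]
   → B = (1, 2)

B = (1, 2)
D = (0, 9)
E = (5, 14)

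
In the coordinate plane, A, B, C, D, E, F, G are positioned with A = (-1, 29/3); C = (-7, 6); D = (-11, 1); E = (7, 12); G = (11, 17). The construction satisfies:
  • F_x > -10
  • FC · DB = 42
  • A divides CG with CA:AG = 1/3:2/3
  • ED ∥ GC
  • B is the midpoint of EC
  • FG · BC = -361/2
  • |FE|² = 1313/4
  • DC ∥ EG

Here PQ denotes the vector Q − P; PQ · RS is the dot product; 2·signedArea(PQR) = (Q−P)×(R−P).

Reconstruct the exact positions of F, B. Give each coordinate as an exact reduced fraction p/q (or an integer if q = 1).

1. B_x = 0  [B is the midpoint of EC]
2. B_y = 9  [B is the midpoint of EC]
   → B = (0, 9)
3. F_x = -9  [FC · DB = 42 ∩ FG · BC = -361/2]
4. F_y = 7/2  [FC · DB = 42 ∩ FG · BC = -361/2]
   → F = (-9, 7/2)

B = (0, 9)
F = (-9, 7/2)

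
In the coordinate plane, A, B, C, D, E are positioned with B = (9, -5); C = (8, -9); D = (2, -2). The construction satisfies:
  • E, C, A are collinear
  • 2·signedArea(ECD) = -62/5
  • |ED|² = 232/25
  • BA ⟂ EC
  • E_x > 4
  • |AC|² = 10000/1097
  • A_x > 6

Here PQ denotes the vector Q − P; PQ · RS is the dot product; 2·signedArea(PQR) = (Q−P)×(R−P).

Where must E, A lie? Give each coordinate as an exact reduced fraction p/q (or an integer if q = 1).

A = (7176/1097, -6973/1097)
E = (24/5, -16/5)

1. E_x = 24/5  [line -7·x + -6·y + 72/5 = 0 ∩ |ED|² = 232/25]
2. E_y = -16/5  [line -7·x + -6·y + 72/5 = 0 ∩ |ED|² = 232/25]
   → E = (24/5, -16/5)
3. A_x = 7176/1097  [E, C, A are collinear ∩ BA ⟂ EC]
4. A_y = -6973/1097  [E, C, A are collinear ∩ BA ⟂ EC]
   → A = (7176/1097, -6973/1097)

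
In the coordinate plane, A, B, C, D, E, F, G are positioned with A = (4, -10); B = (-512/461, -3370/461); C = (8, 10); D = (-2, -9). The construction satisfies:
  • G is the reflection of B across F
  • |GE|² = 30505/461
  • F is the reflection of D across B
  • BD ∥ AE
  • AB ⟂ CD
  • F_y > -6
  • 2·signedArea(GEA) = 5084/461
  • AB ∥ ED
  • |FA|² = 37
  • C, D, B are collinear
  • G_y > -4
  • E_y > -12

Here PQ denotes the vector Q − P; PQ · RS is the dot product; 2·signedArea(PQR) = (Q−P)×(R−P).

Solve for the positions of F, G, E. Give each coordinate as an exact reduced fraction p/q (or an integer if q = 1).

E = (1434/461, -5389/461)
F = (-102/461, -2591/461)
G = (308/461, -1812/461)

1. F_x = -102/461  [F is the reflection of D across B]
2. F_y = -2591/461  [F is the reflection of D across B]
   → F = (-102/461, -2591/461)
3. G_x = 308/461  [G is the reflection of B across F]
4. G_y = -1812/461  [G is the reflection of B across F]
   → G = (308/461, -1812/461)
5. E_x = 1434/461  [AB ∥ ED ∩ BD ∥ AE]
6. E_y = -5389/461  [AB ∥ ED ∩ BD ∥ AE]
   → E = (1434/461, -5389/461)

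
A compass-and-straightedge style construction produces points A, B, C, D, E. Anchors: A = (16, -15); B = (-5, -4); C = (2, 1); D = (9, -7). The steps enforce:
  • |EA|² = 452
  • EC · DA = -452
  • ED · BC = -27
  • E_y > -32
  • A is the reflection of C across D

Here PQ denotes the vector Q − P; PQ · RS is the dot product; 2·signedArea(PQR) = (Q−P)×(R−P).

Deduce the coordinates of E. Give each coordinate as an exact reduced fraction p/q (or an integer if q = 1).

E = (30, -31)

1. E_x = 30  [ED · BC = -27 ∩ EC · DA = -452]
2. E_y = -31  [ED · BC = -27 ∩ EC · DA = -452]
   → E = (30, -31)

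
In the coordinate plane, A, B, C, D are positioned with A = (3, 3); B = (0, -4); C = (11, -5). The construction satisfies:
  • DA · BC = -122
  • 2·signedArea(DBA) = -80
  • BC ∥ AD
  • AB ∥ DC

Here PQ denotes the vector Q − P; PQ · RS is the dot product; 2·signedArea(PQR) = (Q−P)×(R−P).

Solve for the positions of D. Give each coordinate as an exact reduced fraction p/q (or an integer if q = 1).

1. D_x = 14  [AB ∥ DC ∩ BC ∥ AD]
2. D_y = 2  [AB ∥ DC ∩ BC ∥ AD]
   → D = (14, 2)

D = (14, 2)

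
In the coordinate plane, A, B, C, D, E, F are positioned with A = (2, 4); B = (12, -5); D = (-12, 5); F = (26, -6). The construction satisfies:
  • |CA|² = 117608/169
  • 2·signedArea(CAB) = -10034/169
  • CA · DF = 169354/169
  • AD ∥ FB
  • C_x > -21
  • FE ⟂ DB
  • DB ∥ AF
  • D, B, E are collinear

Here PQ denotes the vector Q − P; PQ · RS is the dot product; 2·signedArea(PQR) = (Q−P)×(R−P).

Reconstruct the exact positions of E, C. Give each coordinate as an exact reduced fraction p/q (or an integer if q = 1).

C = (-3428/169, 3062/169)
E = (4104/169, -1710/169)

1. E_x = 4104/169  [D, B, E are collinear ∩ FE ⟂ DB]
2. E_y = -1710/169  [D, B, E are collinear ∩ FE ⟂ DB]
   → E = (4104/169, -1710/169)
3. C_x = -3428/169  [2·signedArea(CAB) = -10034/169 ∩ CA · DF = 169354/169]
4. C_y = 3062/169  [2·signedArea(CAB) = -10034/169 ∩ CA · DF = 169354/169]
   → C = (-3428/169, 3062/169)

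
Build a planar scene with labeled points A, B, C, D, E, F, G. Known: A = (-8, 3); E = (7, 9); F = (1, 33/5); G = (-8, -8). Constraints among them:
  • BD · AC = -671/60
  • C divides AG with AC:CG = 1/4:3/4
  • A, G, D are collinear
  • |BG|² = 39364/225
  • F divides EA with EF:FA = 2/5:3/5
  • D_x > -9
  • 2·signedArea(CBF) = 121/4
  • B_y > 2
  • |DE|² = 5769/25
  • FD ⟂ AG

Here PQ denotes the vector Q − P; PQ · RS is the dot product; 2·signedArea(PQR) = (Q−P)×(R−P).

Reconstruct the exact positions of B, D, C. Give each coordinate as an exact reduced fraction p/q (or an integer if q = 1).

B = (0, 38/15)
C = (-8, 1/4)
D = (-8, 33/5)

1. D_x = -8  [A, G, D are collinear ∩ FD ⟂ AG]
2. D_y = 33/5  [A, G, D are collinear ∩ FD ⟂ AG]
   → D = (-8, 33/5)
3. C_x = -8  [C divides AG with AC:CG = 1/4:3/4]
4. C_y = 1/4  [C divides AG with AC:CG = 1/4:3/4]
   → C = (-8, 1/4)
5. B_x = 0  [BD · AC = -671/60 ∩ 2·signedArea(CBF) = 121/4]
6. B_y = 38/15  [BD · AC = -671/60 ∩ 2·signedArea(CBF) = 121/4]
   → B = (0, 38/15)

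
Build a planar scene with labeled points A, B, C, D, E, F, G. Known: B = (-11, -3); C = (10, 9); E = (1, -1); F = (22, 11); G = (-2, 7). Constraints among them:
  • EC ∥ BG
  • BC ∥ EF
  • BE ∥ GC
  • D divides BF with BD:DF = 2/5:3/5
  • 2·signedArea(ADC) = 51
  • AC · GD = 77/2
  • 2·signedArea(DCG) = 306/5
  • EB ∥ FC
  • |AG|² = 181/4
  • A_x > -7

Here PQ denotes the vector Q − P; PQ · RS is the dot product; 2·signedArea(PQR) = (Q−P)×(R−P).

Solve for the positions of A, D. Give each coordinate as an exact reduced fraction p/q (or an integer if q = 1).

A = (-13/2, 2)
D = (11/5, 13/5)

1. D_x = 11/5  [D divides BF with BD:DF = 2/5:3/5]
2. D_y = 13/5  [D divides BF with BD:DF = 2/5:3/5]
   → D = (11/5, 13/5)
3. A_x = -13/2  [AC · GD = 77/2 ∩ 2·signedArea(ADC) = 51]
4. A_y = 2  [AC · GD = 77/2 ∩ 2·signedArea(ADC) = 51]
   → A = (-13/2, 2)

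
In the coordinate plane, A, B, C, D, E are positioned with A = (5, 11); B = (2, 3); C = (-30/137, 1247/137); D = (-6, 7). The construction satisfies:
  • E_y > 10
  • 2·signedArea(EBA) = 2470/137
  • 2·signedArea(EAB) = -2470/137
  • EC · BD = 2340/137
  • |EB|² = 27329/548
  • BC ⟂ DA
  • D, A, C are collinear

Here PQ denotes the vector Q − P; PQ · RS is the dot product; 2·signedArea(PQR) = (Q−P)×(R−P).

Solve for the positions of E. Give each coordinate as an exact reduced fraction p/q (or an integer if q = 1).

1. E_x = 655/274  [2·signedArea(EBA) = 2470/137 ∩ EC · BD = 2340/137]
2. E_y = 1377/137  [2·signedArea(EBA) = 2470/137 ∩ EC · BD = 2340/137]
   → E = (655/274, 1377/137)

E = (655/274, 1377/137)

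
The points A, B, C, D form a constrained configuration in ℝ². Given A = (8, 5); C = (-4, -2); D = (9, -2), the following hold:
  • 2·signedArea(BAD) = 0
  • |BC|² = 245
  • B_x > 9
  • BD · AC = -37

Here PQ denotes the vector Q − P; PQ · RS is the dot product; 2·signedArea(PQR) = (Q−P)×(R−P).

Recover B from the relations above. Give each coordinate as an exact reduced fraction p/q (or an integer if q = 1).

1. B_x = 10  [2·signedArea(BAD) = 0 ∩ BD · AC = -37]
2. B_y = -9  [2·signedArea(BAD) = 0 ∩ BD · AC = -37]
   → B = (10, -9)

B = (10, -9)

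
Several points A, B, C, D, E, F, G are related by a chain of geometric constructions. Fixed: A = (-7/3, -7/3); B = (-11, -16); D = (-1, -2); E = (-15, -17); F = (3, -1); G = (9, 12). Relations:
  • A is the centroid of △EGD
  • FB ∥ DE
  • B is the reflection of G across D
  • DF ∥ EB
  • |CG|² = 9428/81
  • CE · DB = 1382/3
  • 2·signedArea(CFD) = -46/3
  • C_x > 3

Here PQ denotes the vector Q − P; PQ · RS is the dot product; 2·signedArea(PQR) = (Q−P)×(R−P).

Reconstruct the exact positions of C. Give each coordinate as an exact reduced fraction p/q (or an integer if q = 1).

1. C_x = 29/9  [CE · DB = 1382/3 ∩ 2·signedArea(CFD) = -46/3]
2. C_y = 26/9  [CE · DB = 1382/3 ∩ 2·signedArea(CFD) = -46/3]
   → C = (29/9, 26/9)

C = (29/9, 26/9)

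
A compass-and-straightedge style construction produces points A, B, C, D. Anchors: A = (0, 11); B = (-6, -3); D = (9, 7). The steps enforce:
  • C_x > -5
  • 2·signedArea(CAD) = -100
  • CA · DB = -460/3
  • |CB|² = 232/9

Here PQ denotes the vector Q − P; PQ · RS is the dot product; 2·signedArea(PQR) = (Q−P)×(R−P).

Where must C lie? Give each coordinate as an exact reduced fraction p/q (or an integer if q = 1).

1. C_x = -4  [2·signedArea(CAD) = -100 ∩ CA · DB = -460/3]
2. C_y = 5/3  [2·signedArea(CAD) = -100 ∩ CA · DB = -460/3]
   → C = (-4, 5/3)

C = (-4, 5/3)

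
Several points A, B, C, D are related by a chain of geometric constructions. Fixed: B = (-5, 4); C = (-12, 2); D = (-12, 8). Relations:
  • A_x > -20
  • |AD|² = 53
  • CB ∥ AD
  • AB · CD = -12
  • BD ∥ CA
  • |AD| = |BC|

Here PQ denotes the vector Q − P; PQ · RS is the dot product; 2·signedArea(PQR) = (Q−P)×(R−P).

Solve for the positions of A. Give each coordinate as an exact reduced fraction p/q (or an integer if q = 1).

A = (-19, 6)

1. A_x = -19  [CB ∥ AD ∩ BD ∥ CA]
2. A_y = 6  [CB ∥ AD ∩ BD ∥ CA]
   → A = (-19, 6)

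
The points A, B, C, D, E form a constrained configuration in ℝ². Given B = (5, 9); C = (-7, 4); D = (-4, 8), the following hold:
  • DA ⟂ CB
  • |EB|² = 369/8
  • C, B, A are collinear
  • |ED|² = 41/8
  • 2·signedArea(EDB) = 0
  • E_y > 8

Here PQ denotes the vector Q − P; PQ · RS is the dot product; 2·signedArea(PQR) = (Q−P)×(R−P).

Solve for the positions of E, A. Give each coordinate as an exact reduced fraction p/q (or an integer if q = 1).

1. E_x = -7/4  [line -1·x + 9·y + -76 = 0 ∩ |ED|² = 41/8]
2. E_y = 33/4  [line -1·x + 9·y + -76 = 0 ∩ |ED|² = 41/8]
   → E = (-7/4, 33/4)
3. A_x = -511/169  [C, B, A are collinear ∩ DA ⟂ CB]
4. A_y = 956/169  [C, B, A are collinear ∩ DA ⟂ CB]
   → A = (-511/169, 956/169)

A = (-511/169, 956/169)
E = (-7/4, 33/4)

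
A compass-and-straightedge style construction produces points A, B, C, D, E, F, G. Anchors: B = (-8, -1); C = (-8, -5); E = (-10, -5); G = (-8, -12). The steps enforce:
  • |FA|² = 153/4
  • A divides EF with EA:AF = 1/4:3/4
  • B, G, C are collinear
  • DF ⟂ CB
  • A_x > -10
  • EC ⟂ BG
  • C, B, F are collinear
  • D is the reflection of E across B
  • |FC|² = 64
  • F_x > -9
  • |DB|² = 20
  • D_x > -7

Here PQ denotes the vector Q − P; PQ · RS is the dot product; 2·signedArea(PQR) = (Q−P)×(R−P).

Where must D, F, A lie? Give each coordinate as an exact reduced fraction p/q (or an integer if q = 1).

A = (-19/2, -3)
D = (-6, 3)
F = (-8, 3)

1. D_x = -6  [D is the reflection of E across B]
2. D_y = 3  [D is the reflection of E across B]
   → D = (-6, 3)
3. F_x = -8  [C, B, F are collinear ∩ DF ⟂ CB]
4. F_y = 3  [C, B, F are collinear ∩ DF ⟂ CB]
   → F = (-8, 3)
5. A_x = -19/2  [A divides EF with EA:AF = 1/4:3/4]
6. A_y = -3  [A divides EF with EA:AF = 1/4:3/4]
   → A = (-19/2, -3)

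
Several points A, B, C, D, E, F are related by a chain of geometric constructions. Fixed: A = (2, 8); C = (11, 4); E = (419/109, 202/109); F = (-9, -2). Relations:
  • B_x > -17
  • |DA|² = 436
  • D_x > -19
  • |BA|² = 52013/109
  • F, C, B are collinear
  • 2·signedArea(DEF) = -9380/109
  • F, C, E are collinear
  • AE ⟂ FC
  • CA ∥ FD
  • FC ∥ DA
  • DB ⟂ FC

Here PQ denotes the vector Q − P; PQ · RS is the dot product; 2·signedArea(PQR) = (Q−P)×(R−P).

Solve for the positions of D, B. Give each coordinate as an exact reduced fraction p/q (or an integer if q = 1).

B = (-1761/109, -452/109)
D = (-18, 2)

1. D_x = -18  [FC ∥ DA ∩ CA ∥ FD]
2. D_y = 2  [FC ∥ DA ∩ CA ∥ FD]
   → D = (-18, 2)
3. B_x = -1761/109  [F, C, B are collinear ∩ DB ⟂ FC]
4. B_y = -452/109  [F, C, B are collinear ∩ DB ⟂ FC]
   → B = (-1761/109, -452/109)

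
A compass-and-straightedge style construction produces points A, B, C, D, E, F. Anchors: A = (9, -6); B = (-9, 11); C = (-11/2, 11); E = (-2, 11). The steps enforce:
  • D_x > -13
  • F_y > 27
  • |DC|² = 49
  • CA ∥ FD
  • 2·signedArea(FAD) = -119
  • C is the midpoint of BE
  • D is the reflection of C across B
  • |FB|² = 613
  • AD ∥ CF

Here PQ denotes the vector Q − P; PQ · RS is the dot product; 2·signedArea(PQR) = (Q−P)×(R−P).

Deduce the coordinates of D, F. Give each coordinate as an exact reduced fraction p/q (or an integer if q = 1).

D = (-25/2, 11)
F = (-27, 28)

1. D_x = -25/2  [D is the reflection of C across B]
2. D_y = 11  [D is the reflection of C across B]
   → D = (-25/2, 11)
3. F_x = -27  [CA ∥ FD ∩ AD ∥ CF]
4. F_y = 28  [CA ∥ FD ∩ AD ∥ CF]
   → F = (-27, 28)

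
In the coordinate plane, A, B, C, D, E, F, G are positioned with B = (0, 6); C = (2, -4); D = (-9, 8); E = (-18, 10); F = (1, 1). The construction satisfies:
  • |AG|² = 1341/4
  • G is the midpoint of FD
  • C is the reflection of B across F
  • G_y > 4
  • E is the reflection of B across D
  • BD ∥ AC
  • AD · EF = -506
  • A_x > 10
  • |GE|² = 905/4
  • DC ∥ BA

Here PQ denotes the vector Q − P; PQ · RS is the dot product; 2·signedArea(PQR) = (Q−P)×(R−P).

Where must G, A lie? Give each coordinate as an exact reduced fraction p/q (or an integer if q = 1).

A = (11, -6)
G = (-4, 9/2)

1. G_x = -4  [G is the midpoint of FD]
2. G_y = 9/2  [G is the midpoint of FD]
   → G = (-4, 9/2)
3. A_x = 11  [BD ∥ AC ∩ DC ∥ BA]
4. A_y = -6  [BD ∥ AC ∩ DC ∥ BA]
   → A = (11, -6)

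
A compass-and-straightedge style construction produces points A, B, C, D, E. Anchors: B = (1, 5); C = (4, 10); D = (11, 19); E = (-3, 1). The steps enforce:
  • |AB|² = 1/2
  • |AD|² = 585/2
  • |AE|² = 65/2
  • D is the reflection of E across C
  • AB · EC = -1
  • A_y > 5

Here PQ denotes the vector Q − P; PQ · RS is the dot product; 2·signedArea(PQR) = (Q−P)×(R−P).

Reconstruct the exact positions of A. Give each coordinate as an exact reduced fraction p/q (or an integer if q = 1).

1. A_x = 1/2  [line -7·x + -9·y + 53 = 0 ∩ |AE|² = 65/2]
2. A_y = 11/2  [line -7·x + -9·y + 53 = 0 ∩ |AE|² = 65/2]
   → A = (1/2, 11/2)

A = (1/2, 11/2)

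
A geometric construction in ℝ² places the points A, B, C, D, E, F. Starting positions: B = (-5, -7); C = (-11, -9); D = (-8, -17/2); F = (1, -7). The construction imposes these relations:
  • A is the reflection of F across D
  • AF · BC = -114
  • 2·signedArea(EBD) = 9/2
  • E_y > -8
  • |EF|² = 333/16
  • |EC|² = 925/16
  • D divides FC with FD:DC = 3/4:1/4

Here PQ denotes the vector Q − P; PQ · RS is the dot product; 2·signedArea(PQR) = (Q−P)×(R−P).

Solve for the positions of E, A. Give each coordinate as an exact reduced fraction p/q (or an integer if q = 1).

1. E_x = -7/2  [line 3/2·x + -3·y + -18 = 0 ∩ |EC|² = 925/16]
2. E_y = -31/4  [line 3/2·x + -3·y + -18 = 0 ∩ |EC|² = 925/16]
   → E = (-7/2, -31/4)
3. A_x = -17  [A is the reflection of F across D]
4. A_y = -10  [A is the reflection of F across D]
   → A = (-17, -10)

A = (-17, -10)
E = (-7/2, -31/4)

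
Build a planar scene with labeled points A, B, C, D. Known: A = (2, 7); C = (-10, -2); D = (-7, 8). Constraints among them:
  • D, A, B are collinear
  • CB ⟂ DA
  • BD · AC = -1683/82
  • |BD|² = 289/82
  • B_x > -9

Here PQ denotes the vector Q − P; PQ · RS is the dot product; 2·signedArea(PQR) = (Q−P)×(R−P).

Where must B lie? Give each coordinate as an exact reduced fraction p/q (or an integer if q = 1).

1. B_x = -727/82  [D, A, B are collinear ∩ CB ⟂ DA]
2. B_y = 673/82  [D, A, B are collinear ∩ CB ⟂ DA]
   → B = (-727/82, 673/82)

B = (-727/82, 673/82)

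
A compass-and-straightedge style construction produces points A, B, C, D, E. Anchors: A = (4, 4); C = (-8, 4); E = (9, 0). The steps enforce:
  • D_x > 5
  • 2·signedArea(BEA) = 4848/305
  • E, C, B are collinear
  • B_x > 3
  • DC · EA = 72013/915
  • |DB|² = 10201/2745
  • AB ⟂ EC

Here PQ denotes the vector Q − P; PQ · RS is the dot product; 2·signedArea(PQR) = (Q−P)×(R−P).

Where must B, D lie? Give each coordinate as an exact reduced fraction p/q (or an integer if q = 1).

1. B_x = 1028/305  [E, C, B are collinear ∩ AB ⟂ EC]
2. B_y = 404/305  [E, C, B are collinear ∩ AB ⟂ EC]
   → B = (1028/305, 404/305)
3. D_x = 4801/915  [line 5·x + -4·y + -20773/915 = 0 ∩ |DB|² = 10201/2745]
4. D_y = 808/915  [line 5·x + -4·y + -20773/915 = 0 ∩ |DB|² = 10201/2745]
   → D = (4801/915, 808/915)

B = (1028/305, 404/305)
D = (4801/915, 808/915)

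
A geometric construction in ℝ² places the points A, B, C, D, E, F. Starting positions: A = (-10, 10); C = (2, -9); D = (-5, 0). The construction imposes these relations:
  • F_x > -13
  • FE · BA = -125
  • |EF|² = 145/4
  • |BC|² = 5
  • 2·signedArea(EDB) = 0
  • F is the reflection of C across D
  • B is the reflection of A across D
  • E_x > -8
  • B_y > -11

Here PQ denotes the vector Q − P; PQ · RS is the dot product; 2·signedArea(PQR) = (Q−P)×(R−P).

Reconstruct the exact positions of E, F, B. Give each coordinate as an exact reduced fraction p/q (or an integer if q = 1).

B = (0, -10)
E = (-15/2, 5)
F = (-12, 9)

1. F_x = -12  [F is the reflection of C across D]
2. F_y = 9  [F is the reflection of C across D]
   → F = (-12, 9)
3. B_x = 0  [B is the reflection of A across D]
4. B_y = -10  [B is the reflection of A across D]
   → B = (0, -10)
5. E_x = -15/2  [2·signedArea(EDB) = 0 ∩ FE · BA = -125]
6. E_y = 5  [2·signedArea(EDB) = 0 ∩ FE · BA = -125]
   → E = (-15/2, 5)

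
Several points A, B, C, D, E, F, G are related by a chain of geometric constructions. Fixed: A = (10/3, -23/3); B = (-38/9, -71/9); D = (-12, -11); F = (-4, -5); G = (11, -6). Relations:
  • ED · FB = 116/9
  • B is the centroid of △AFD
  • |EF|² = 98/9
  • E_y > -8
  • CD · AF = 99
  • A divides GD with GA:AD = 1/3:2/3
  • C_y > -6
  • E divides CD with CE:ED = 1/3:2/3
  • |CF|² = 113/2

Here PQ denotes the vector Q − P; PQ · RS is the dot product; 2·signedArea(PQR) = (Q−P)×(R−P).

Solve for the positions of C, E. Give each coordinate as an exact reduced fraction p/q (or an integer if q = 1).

C = (7/2, -11/2)
E = (-5/3, -22/3)

1. C_x = 7/2  [line 22/3·x + -8/3·y + -121/3 = 0 ∩ |CF|² = 113/2]
2. C_y = -11/2  [line 22/3·x + -8/3·y + -121/3 = 0 ∩ |CF|² = 113/2]
   → C = (7/2, -11/2)
3. E_x = -5/3  [E divides CD with CE:ED = 1/3:2/3]
4. E_y = -22/3  [E divides CD with CE:ED = 1/3:2/3]
   → E = (-5/3, -22/3)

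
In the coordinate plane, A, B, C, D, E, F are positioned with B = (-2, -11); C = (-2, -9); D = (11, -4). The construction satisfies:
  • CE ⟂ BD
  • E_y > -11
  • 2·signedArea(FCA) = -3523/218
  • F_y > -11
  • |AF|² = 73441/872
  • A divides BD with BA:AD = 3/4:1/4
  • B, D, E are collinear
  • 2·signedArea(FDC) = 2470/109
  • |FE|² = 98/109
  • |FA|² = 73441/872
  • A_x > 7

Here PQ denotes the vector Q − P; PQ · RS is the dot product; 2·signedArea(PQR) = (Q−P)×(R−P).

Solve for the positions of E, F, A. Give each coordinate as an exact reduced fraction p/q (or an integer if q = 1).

A = (31/4, -23/4)
E = (-127/109, -1150/109)
F = (-36/109, -1101/109)

1. E_x = -127/109  [B, D, E are collinear ∩ CE ⟂ BD]
2. E_y = -1150/109  [B, D, E are collinear ∩ CE ⟂ BD]
   → E = (-127/109, -1150/109)
3. A_x = 31/4  [A divides BD with BA:AD = 3/4:1/4]
4. A_y = -23/4  [A divides BD with BA:AD = 3/4:1/4]
   → A = (31/4, -23/4)
5. F_x = -36/109  [2·signedArea(FDC) = 2470/109 ∩ 2·signedArea(FCA) = -3523/218]
6. F_y = -1101/109  [2·signedArea(FDC) = 2470/109 ∩ 2·signedArea(FCA) = -3523/218]
   → F = (-36/109, -1101/109)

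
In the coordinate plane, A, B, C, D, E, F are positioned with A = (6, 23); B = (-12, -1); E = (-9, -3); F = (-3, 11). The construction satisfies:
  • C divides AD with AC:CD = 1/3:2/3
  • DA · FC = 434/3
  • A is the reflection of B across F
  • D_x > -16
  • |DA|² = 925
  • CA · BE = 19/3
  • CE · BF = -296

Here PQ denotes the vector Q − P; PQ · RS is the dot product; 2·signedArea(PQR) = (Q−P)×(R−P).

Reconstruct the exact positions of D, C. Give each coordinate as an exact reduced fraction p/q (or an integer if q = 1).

C = (-1, 47/3)
D = (-15, 1)

1. C_x = -1  [CA · BE = 19/3 ∩ CE · BF = -296]
2. C_y = 47/3  [CA · BE = 19/3 ∩ CE · BF = -296]
   → C = (-1, 47/3)
3. D_x = -15  [DA · FC = 434/3 ∩ C divides AD with AC:CD = 1/3:2/3]
4. D_y = 1  [DA · FC = 434/3 ∩ C divides AD with AC:CD = 1/3:2/3]
   → D = (-15, 1)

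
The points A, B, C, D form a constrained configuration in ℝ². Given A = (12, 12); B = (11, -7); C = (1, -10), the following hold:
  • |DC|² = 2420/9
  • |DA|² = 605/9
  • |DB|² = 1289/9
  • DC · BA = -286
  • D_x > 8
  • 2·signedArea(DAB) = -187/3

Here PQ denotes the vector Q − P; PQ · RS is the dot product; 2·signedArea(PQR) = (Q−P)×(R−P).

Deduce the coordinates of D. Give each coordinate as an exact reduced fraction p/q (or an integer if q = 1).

1. D_x = 25/3  [2·signedArea(DAB) = -187/3 ∩ DC · BA = -286]
2. D_y = 14/3  [2·signedArea(DAB) = -187/3 ∩ DC · BA = -286]
   → D = (25/3, 14/3)

D = (25/3, 14/3)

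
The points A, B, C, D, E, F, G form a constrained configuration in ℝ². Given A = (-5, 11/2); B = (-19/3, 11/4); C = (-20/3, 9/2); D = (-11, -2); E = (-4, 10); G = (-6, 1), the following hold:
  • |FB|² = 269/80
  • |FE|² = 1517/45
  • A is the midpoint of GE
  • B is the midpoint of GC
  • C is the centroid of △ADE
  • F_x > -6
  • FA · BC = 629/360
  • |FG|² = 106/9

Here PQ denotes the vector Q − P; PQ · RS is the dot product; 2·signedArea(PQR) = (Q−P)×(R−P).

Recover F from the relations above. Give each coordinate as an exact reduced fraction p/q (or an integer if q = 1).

1. F_x = -83/15  [line 1/3·x + -7/4·y + 859/90 = 0 ∩ |FB|² = 269/80]
2. F_y = 22/5  [line 1/3·x + -7/4·y + 859/90 = 0 ∩ |FB|² = 269/80]
   → F = (-83/15, 22/5)

F = (-83/15, 22/5)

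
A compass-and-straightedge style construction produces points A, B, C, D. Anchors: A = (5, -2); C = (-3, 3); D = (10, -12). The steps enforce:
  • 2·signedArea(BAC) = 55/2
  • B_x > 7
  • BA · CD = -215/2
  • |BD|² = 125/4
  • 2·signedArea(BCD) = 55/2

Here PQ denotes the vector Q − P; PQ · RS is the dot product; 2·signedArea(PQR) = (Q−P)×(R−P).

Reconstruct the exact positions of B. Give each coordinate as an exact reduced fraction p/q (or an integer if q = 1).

B = (15/2, -7)

1. B_x = 15/2  [BA · CD = -215/2 ∩ 2·signedArea(BAC) = 55/2]
2. B_y = -7  [BA · CD = -215/2 ∩ 2·signedArea(BAC) = 55/2]
   → B = (15/2, -7)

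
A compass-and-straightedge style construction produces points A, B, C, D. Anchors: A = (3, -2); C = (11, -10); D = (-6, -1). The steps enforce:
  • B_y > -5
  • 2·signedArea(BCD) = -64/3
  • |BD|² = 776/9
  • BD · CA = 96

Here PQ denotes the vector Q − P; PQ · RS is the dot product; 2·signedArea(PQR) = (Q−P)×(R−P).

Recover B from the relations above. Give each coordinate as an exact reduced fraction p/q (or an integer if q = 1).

B = (8/3, -13/3)

1. B_x = 8/3  [2·signedArea(BCD) = -64/3 ∩ BD · CA = 96]
2. B_y = -13/3  [2·signedArea(BCD) = -64/3 ∩ BD · CA = 96]
   → B = (8/3, -13/3)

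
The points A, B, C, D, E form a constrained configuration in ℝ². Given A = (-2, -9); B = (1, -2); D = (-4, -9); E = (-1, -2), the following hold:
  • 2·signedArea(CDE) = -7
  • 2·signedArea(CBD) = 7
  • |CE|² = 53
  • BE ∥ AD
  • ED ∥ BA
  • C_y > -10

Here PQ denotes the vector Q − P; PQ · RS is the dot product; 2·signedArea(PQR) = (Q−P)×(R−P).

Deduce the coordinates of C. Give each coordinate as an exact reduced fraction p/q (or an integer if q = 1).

1. C_x = -3  [2·signedArea(CDE) = -7 ∩ 2·signedArea(CBD) = 7]
2. C_y = -9  [2·signedArea(CDE) = -7 ∩ 2·signedArea(CBD) = 7]
   → C = (-3, -9)

C = (-3, -9)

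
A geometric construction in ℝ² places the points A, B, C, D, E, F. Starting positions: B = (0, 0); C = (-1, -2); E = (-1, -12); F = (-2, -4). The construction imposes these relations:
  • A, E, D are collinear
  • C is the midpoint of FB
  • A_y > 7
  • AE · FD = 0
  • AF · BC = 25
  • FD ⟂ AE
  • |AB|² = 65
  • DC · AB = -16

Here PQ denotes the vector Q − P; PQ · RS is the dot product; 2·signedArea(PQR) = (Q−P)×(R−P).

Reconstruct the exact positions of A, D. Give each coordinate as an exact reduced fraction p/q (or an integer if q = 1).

A = (-1, 8)
D = (-1, -4)

1. A_x = -1  [line 1·x + 2·y + -15 = 0 ∩ |AB|² = 65]
2. A_y = 8  [line 1·x + 2·y + -15 = 0 ∩ |AB|² = 65]
   → A = (-1, 8)
3. D_x = -1  [AE · FD = 0 ∩ A, E, D are collinear]
4. D_y = -4  [AE · FD = 0 ∩ A, E, D are collinear]
   → D = (-1, -4)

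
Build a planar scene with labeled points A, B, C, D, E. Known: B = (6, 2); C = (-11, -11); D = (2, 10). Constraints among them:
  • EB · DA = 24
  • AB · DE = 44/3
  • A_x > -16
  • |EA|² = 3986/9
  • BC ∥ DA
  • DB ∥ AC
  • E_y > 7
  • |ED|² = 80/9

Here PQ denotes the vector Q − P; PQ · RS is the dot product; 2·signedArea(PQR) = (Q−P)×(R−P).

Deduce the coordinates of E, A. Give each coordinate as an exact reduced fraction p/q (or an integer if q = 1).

1. A_x = -15  [DB ∥ AC ∩ BC ∥ DA]
2. A_y = -3  [DB ∥ AC ∩ BC ∥ DA]
   → A = (-15, -3)
3. E_x = 10/3  [EB · DA = 24 ∩ AB · DE = 44/3]
4. E_y = 22/3  [EB · DA = 24 ∩ AB · DE = 44/3]
   → E = (10/3, 22/3)

A = (-15, -3)
E = (10/3, 22/3)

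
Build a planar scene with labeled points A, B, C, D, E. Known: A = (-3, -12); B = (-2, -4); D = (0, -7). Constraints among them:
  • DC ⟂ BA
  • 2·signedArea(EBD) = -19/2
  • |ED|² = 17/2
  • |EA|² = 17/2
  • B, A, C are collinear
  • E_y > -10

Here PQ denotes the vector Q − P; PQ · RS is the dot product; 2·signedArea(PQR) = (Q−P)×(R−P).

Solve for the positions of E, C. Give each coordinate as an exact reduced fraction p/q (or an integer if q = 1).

1. E_x = -3/2  [line 3·x + 2·y + 47/2 = 0 ∩ |EA|² = 17/2]
2. E_y = -19/2  [line 3·x + 2·y + 47/2 = 0 ∩ |EA|² = 17/2]
   → E = (-3/2, -19/2)
3. C_x = -152/65  [B, A, C are collinear ∩ DC ⟂ BA]
4. C_y = -436/65  [B, A, C are collinear ∩ DC ⟂ BA]
   → C = (-152/65, -436/65)

C = (-152/65, -436/65)
E = (-3/2, -19/2)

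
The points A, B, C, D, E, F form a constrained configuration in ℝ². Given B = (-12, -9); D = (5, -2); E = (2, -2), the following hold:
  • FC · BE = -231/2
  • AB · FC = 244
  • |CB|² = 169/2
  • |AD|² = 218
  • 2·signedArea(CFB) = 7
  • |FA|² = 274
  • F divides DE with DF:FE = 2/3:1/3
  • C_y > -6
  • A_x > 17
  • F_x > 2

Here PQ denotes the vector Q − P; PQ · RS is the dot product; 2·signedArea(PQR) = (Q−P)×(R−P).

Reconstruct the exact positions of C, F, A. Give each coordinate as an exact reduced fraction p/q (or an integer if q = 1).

A = (18, 5)
C = (-7/2, -11/2)
F = (3, -2)

1. F_x = 3  [F divides DE with DF:FE = 2/3:1/3]
2. F_y = -2  [F divides DE with DF:FE = 2/3:1/3]
   → F = (3, -2)
3. C_x = -7/2  [2·signedArea(CFB) = 7 ∩ FC · BE = -231/2]
4. C_y = -11/2  [2·signedArea(CFB) = 7 ∩ FC · BE = -231/2]
   → C = (-7/2, -11/2)
5. A_x = 18  [line 13/2·x + 7/2·y + -269/2 = 0 ∩ |AD|² = 218]
6. A_y = 5  [line 13/2·x + 7/2·y + -269/2 = 0 ∩ |AD|² = 218]
   → A = (18, 5)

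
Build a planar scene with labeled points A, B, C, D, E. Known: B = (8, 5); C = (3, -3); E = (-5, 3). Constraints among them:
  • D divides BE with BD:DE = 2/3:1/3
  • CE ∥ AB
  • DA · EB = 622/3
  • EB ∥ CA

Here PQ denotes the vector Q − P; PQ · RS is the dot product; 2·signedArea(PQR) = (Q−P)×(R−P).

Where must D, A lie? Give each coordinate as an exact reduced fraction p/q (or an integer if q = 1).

A = (16, -1)
D = (-2/3, 11/3)

1. D_x = -2/3  [D divides BE with BD:DE = 2/3:1/3]
2. D_y = 11/3  [D divides BE with BD:DE = 2/3:1/3]
   → D = (-2/3, 11/3)
3. A_x = 16  [CE ∥ AB ∩ EB ∥ CA]
4. A_y = -1  [CE ∥ AB ∩ EB ∥ CA]
   → A = (16, -1)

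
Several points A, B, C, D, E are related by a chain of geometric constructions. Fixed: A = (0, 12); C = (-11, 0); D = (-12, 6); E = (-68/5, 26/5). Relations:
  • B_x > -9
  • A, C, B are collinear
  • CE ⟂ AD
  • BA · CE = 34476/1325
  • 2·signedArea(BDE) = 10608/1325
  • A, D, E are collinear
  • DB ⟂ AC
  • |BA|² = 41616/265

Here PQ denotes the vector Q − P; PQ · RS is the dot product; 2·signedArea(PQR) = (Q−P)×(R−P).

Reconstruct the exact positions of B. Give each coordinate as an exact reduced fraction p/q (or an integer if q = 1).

B = (-2244/265, 732/265)

1. B_x = -2244/265  [A, C, B are collinear ∩ DB ⟂ AC]
2. B_y = 732/265  [A, C, B are collinear ∩ DB ⟂ AC]
   → B = (-2244/265, 732/265)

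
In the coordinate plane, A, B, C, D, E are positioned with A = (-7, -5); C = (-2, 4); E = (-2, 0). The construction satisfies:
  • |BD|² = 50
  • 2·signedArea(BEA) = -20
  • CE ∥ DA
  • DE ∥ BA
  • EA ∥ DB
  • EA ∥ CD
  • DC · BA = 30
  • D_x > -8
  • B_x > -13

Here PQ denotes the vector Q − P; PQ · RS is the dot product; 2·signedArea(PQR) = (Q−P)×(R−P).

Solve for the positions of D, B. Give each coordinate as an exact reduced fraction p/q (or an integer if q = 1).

1. D_x = -7  [CE ∥ DA ∩ EA ∥ CD]
2. D_y = -1  [CE ∥ DA ∩ EA ∥ CD]
   → D = (-7, -1)
3. B_x = -12  [DE ∥ BA ∩ EA ∥ DB]
4. B_y = -6  [DE ∥ BA ∩ EA ∥ DB]
   → B = (-12, -6)

B = (-12, -6)
D = (-7, -1)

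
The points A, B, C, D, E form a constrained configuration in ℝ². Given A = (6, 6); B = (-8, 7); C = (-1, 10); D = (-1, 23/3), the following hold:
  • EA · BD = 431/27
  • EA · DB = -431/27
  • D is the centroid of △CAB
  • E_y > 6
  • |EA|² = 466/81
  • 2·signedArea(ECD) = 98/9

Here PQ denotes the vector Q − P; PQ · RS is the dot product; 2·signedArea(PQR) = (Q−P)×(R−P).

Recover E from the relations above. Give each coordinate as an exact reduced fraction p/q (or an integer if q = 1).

1. E_x = 11/3  [EA · BD = 431/27 ∩ 2·signedArea(ECD) = 98/9]
2. E_y = 59/9  [EA · BD = 431/27 ∩ 2·signedArea(ECD) = 98/9]
   → E = (11/3, 59/9)

E = (11/3, 59/9)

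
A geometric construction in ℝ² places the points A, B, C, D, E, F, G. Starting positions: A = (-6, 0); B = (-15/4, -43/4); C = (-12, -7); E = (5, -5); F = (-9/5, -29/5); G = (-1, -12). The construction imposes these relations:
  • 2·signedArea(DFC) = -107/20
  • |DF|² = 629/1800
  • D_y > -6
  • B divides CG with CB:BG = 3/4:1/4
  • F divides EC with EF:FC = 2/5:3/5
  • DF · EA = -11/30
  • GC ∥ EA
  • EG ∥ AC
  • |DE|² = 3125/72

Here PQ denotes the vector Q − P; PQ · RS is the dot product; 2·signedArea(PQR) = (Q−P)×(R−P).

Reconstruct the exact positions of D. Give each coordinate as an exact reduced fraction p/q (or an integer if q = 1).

D = (-19/12, -21/4)

1. D_x = -19/12  [2·signedArea(DFC) = -107/20 ∩ DF · EA = -11/30]
2. D_y = -21/4  [2·signedArea(DFC) = -107/20 ∩ DF · EA = -11/30]
   → D = (-19/12, -21/4)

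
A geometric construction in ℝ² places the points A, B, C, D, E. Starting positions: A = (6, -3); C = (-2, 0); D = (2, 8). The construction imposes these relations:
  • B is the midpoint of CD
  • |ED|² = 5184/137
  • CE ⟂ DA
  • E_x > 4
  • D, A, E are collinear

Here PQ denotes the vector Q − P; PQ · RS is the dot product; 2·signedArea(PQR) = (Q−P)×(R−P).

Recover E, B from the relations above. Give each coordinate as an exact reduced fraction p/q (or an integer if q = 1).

B = (0, 4)
E = (562/137, 304/137)

1. E_x = 562/137  [D, A, E are collinear ∩ CE ⟂ DA]
2. E_y = 304/137  [D, A, E are collinear ∩ CE ⟂ DA]
   → E = (562/137, 304/137)
3. B_x = 0  [B is the midpoint of CD]
4. B_y = 4  [B is the midpoint of CD]
   → B = (0, 4)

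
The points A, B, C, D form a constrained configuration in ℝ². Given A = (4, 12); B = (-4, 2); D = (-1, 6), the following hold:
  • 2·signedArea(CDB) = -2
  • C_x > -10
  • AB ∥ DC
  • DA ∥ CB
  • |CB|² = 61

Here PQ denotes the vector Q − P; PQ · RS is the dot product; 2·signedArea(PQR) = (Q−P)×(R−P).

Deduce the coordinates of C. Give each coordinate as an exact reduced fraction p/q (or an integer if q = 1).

1. C_x = -9  [DA ∥ CB ∩ AB ∥ DC]
2. C_y = -4  [DA ∥ CB ∩ AB ∥ DC]
   → C = (-9, -4)

C = (-9, -4)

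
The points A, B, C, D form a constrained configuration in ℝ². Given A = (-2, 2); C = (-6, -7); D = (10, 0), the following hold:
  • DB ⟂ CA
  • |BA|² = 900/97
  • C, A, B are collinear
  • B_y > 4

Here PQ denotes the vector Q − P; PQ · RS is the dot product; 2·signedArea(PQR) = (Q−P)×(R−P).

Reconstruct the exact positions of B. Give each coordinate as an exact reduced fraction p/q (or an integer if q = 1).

B = (-74/97, 464/97)

1. B_x = -74/97  [C, A, B are collinear ∩ DB ⟂ CA]
2. B_y = 464/97  [C, A, B are collinear ∩ DB ⟂ CA]
   → B = (-74/97, 464/97)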